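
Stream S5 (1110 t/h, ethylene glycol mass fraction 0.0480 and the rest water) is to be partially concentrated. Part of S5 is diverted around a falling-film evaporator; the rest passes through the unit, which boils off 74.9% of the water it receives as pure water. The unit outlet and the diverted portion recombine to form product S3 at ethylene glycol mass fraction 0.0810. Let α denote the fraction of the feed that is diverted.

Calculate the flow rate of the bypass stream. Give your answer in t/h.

All 1110×0.048 = 53.28 t/h of ethylene glycol reaches S3, so S3 = 53.28/0.081 = 657.78 t/h and vapour = 452.22 t/h.
The evaporator receives (1−α)·1110 of feed at 0.952 water and removes 0.749 of that water:
0.749×0.952×(1−α)×1110 = 452.22
(1−α) = 452.22/791.48 = 0.5714;  α = 0.4286.
Bypass flow = 0.4286×1110 = 475.79 t/h.

475.8 t/h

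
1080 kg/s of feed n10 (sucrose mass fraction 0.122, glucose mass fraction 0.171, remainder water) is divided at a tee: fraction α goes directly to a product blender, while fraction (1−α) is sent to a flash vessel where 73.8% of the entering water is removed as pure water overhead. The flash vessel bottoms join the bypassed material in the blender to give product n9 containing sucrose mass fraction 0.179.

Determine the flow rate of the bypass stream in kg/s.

All 1080×0.122 = 131.76 kg/s of sucrose reaches n9, so n9 = 131.76/0.179 = 736.09 kg/s and vapour = 343.91 kg/s.
The evaporator receives (1−α)·1080 of feed at 0.707 water and removes 0.738 of that water:
0.738×0.707×(1−α)×1080 = 343.91
(1−α) = 343.91/563.51 = 0.6103;  α = 0.3897.
Bypass flow = 0.3897×1080 = 420.87 kg/s.

420.9 kg/s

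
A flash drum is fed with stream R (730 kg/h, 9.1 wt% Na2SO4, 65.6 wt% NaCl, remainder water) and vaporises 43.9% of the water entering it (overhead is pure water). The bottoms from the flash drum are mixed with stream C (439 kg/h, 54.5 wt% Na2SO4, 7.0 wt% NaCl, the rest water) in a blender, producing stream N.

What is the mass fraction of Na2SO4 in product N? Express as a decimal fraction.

Vapour removed = 0.439×0.253×730 = 81.079 kg/h; concentrate = 648.92 kg/h.
Na2SO4 reaching the mixer = 66.43 (from concentrate) + 439×0.545 = 305.69 kg/h.
Product flow = 648.92 + 439 = 1087.9 kg/h; Na2SO4 fraction = 0.281.

0.281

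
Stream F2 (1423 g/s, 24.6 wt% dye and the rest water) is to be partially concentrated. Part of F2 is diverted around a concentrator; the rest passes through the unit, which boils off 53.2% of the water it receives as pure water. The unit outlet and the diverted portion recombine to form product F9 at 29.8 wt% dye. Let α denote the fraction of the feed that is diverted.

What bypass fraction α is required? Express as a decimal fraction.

0.565

All 1423×0.246 = 350.06 g/s of dye reaches F9, so F9 = 350.06/0.298 = 1174.7 g/s and vapour = 248.31 g/s.
The evaporator receives (1−α)·1423 of feed at 0.754 water and removes 0.532 of that water:
0.532×0.754×(1−α)×1423 = 248.31
(1−α) = 248.31/570.81 = 0.4350;  α = 0.5650.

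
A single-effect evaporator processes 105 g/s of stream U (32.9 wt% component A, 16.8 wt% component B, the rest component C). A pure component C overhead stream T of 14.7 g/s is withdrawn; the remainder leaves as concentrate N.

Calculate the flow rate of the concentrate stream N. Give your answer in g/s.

90.3 g/s

Concentrate = 105 − 14.7 = 90.3 g/s.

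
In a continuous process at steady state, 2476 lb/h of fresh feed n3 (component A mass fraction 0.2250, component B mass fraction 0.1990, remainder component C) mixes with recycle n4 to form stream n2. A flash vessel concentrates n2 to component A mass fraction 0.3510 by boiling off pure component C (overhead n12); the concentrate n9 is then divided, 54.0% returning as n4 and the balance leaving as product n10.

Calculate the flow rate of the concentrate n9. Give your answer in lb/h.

3450 lb/h

Overall component A balance (none leaves overhead): component A in fresh feed = component A in product, i.e. 2476×0.225 = (1−0.540)·n9·0.351.
n9 = 557.1/(0.351×0.460) = 3450.4 lb/h.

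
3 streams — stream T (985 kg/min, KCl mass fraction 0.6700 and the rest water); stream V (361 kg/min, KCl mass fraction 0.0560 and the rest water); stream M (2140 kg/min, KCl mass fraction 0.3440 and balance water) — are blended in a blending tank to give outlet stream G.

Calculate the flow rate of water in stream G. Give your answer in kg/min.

2070 kg/min

water out = water in = 985×0.330 + 361×0.944 + 2140×0.656 = 2069.7 kg/min.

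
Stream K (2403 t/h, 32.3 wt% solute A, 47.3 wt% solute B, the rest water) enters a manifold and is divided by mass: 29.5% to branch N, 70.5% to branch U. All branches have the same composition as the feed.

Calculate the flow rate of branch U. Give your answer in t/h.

1694 t/h

Branch U flow = 0.705×2403 = 1694.1 t/h.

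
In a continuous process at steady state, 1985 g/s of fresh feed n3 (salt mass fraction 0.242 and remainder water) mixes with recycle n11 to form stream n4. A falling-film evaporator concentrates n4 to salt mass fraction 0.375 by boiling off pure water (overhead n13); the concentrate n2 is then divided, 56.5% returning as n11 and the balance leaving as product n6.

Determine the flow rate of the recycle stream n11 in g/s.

Overall salt balance (none leaves overhead): salt in fresh feed = salt in product, i.e. 1985×0.242 = (1−0.565)·n2·0.375.
n2 = 480.37/(0.375×0.435) = 2944.8 g/s.
Recycle n11 = 0.565×2944.8 = 1663.8 g/s.

1664 g/s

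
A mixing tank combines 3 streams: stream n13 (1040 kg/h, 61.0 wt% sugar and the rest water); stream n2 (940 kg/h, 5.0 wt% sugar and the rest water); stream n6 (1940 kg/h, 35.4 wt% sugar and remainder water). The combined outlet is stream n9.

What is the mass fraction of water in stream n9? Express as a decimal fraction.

Total flow out = 1040 + 940 + 1940 = 3920 kg/h.
water in = 1040×0.390 + 940×0.950 + 1940×0.646 = 2551.8 kg/h.
water mass fraction in n9 = 2551.8/3920 = 0.651.

0.651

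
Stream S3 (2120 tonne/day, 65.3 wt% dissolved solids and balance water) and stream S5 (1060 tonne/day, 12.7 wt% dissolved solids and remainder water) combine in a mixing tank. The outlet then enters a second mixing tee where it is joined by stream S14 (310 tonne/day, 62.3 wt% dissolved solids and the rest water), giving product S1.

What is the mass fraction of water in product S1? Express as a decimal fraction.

0.509

Overall, product flow = 3490 tonne/day.
water in = 2120×0.347 + 1060×0.873 + 310×0.377 = 1777.9 tonne/day.
water fraction in S1 = 0.509.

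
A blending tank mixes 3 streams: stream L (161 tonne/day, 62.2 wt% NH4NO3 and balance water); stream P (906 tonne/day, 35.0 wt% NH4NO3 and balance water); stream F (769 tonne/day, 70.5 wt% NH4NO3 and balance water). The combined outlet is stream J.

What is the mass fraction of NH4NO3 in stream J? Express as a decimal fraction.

Total flow out = 161 + 906 + 769 = 1836 tonne/day.
NH4NO3 in = 161×0.622 + 906×0.350 + 769×0.705 = 959.39 tonne/day.
NH4NO3 mass fraction in J = 959.39/1836 = 0.523.

0.523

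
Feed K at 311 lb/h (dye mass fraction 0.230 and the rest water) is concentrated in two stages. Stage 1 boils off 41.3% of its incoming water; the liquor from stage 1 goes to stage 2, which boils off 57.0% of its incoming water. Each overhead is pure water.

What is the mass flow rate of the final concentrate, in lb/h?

water in feed = 311×0.770 = 239.47 lb/h.
After stage 1: water left = (1−0.413)×239.47 = 140.57; stream total = 212.1 lb/h.
After stage 2: water left = (1−0.570)×140.57 = 60.445; final concentrate = 131.97 lb/h.

132 lb/h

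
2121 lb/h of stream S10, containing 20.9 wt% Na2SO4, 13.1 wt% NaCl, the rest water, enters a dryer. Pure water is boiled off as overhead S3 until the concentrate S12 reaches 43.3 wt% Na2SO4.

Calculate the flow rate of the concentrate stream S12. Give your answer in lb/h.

1024 lb/h

Na2SO4 is conserved: 2121×0.209 = 443.29 lb/h all reports to the concentrate.
Concentrate = 443.29/(target fraction) = 1023.8 lb/h.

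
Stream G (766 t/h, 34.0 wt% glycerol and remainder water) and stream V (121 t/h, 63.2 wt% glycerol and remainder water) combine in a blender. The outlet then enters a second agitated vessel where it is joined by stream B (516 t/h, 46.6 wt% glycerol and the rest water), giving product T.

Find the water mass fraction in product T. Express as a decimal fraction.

Overall, product flow = 1403 t/h.
water in = 766×0.660 + 121×0.368 + 516×0.534 = 825.63 t/h.
water fraction in T = 0.5885.

0.5885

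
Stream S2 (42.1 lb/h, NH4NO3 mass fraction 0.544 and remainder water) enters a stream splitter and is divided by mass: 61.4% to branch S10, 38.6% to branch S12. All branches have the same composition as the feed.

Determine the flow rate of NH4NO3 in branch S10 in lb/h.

14.06 lb/h

Branch S10 total = 0.614×42.1 = 25.849 lb/h.
NH4NO3 in S10 = 0.544×25.849 = 14.062 lb/h.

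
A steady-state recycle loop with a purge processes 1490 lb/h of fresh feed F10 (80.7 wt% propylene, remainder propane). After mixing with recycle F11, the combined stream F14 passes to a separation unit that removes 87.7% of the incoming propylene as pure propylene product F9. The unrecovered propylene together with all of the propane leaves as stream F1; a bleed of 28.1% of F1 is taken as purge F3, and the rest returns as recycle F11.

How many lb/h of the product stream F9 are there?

1157 lb/h

propylene in F14: m_A = 1490×0.807 + (1−0.281)·(1−0.877)·m_A, so m_A = 1202.4/0.9116 = 1319.1 lb/h.
Product F9 = 0.877×1319.1 = 1156.8 lb/h.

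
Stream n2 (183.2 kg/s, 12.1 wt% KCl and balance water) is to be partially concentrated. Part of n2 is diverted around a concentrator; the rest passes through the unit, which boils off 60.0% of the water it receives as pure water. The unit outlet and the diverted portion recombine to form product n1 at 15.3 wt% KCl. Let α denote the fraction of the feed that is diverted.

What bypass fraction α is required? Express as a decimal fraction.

0.603

All 183.2×0.121 = 22.167 kg/s of KCl reaches n1, so n1 = 22.167/0.153 = 144.88 kg/s and vapour = 38.316 kg/s.
The evaporator receives (1−α)·183.2 of feed at 0.879 water and removes 0.600 of that water:
0.600×0.879×(1−α)×183.2 = 38.316
(1−α) = 38.316/96.62 = 0.3966;  α = 0.6034.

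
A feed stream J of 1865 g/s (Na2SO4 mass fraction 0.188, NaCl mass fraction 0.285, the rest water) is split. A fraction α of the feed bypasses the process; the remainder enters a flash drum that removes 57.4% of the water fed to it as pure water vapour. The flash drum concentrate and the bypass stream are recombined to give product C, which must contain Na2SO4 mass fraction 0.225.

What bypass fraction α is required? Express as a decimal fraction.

0.456

All 1865×0.188 = 350.62 g/s of Na2SO4 reaches C, so C = 350.62/0.225 = 1558.3 g/s and vapour = 306.69 g/s.
The evaporator receives (1−α)·1865 of feed at 0.527 water and removes 0.574 of that water:
0.574×0.527×(1−α)×1865 = 306.69
(1−α) = 306.69/564.16 = 0.5436;  α = 0.4564.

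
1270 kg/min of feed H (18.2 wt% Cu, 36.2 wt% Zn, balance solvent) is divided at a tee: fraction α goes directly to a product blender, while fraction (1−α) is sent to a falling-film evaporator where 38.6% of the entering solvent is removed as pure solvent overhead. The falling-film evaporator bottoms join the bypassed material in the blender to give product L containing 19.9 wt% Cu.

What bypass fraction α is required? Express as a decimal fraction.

All 1270×0.182 = 231.14 kg/min of Cu reaches L, so L = 231.14/0.199 = 1161.5 kg/min and vapour = 108.49 kg/min.
The evaporator receives (1−α)·1270 of feed at 0.456 solvent and removes 0.386 of that solvent:
0.386×0.456×(1−α)×1270 = 108.49
(1−α) = 108.49/223.54 = 0.4853;  α = 0.5147.

0.515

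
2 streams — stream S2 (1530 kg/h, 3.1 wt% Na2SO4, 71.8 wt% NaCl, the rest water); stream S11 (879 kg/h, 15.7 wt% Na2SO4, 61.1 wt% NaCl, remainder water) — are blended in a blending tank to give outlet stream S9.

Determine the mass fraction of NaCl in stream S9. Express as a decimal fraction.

0.679

Total flow out = 1530 + 879 = 2409 kg/h.
NaCl in = 1530×0.718 + 879×0.611 = 1635.6 kg/h.
NaCl mass fraction in S9 = 1635.6/2409 = 0.679.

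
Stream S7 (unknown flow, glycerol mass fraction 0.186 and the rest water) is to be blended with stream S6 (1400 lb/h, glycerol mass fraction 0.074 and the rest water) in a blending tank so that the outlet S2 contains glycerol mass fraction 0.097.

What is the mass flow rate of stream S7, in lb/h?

Let S7 be the unknown flow. Total out = 1400 + S7.
glycerol balance: 103.6 + 0.186·S7 = 0.097·(1400 + S7)
(0.186 − 0.097)·S7 = 0.097×1400 − 103.6 = 32.2
S7 = 32.2 / 0.089 = 361.8 lb/h

361.8 lb/h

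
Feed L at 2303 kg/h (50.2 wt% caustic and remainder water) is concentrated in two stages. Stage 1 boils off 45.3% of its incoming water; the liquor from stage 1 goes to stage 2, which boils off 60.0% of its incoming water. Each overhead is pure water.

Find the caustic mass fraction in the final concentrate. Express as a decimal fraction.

water in feed = 2303×0.498 = 1146.9 kg/h.
After stage 1: water left = (1−0.453)×1146.9 = 627.35; stream total = 1783.5 kg/h.
After stage 2: water left = (1−0.600)×627.35 = 250.94; final concentrate = 1407 kg/h.
caustic fraction = 1156.1/1407 = 0.822.

0.822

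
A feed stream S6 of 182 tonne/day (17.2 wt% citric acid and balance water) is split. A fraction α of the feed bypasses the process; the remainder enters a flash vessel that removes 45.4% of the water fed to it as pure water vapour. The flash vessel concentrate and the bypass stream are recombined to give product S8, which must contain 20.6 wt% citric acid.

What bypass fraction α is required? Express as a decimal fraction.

All 182×0.172 = 31.304 tonne/day of citric acid reaches S8, so S8 = 31.304/0.206 = 151.96 tonne/day and vapour = 30.039 tonne/day.
The evaporator receives (1−α)·182 of feed at 0.828 water and removes 0.454 of that water:
0.454×0.828×(1−α)×182 = 30.039
(1−α) = 30.039/68.416 = 0.4391;  α = 0.5609.

0.561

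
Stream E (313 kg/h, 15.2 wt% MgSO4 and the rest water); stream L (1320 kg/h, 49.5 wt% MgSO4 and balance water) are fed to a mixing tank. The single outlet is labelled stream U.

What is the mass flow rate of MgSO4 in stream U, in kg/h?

701 kg/h

MgSO4 out = MgSO4 in = 313×0.152 + 1320×0.495 = 700.98 kg/h.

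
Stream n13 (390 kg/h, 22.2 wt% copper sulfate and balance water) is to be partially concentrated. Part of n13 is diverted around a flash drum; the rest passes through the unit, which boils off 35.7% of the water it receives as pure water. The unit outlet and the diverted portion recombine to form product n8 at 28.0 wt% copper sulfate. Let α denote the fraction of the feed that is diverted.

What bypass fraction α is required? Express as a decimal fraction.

0.254

All 390×0.222 = 86.58 kg/h of copper sulfate reaches n8, so n8 = 86.58/0.280 = 309.21 kg/h and vapour = 80.786 kg/h.
The evaporator receives (1−α)·390 of feed at 0.778 water and removes 0.357 of that water:
0.357×0.778×(1−α)×390 = 80.786
(1−α) = 80.786/108.32 = 0.7458;  α = 0.2542.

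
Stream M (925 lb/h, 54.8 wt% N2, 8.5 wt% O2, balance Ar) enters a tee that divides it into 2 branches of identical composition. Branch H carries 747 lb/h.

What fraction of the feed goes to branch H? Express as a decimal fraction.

0.808

Fraction to H = 747/925 = 0.8076.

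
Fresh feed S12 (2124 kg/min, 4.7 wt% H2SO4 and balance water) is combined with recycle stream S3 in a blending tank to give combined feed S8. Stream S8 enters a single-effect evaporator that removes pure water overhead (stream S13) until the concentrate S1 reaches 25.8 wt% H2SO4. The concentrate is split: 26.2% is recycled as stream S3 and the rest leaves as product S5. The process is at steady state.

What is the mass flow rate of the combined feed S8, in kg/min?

2261 kg/min

Overall H2SO4 balance (none leaves overhead): H2SO4 in fresh feed = H2SO4 in product, i.e. 2124×0.047 = (1−0.262)·S1·0.258.
S1 = 99.828/(0.258×0.738) = 524.3 kg/min.
Recycle S3 = 0.262×524.3 = 137.37 kg/min.
Combined feed S8 = 2124 + 137.37 = 2261.4 kg/min.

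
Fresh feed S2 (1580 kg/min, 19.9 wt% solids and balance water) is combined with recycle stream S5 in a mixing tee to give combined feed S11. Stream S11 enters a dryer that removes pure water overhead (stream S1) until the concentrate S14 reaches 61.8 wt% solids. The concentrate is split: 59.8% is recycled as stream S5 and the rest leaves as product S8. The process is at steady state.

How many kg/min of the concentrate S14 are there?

1266 kg/min

Overall solids balance (none leaves overhead): solids in fresh feed = solids in product, i.e. 1580×0.199 = (1−0.598)·S14·0.618.
S14 = 314.42/(0.618×0.402) = 1265.6 kg/min.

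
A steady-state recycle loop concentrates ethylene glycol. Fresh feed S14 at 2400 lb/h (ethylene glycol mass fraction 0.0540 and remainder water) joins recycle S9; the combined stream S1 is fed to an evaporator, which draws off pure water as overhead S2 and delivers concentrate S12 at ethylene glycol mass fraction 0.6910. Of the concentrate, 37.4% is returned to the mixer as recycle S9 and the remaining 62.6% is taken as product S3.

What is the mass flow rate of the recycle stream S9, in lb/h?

112.1 lb/h

Overall ethylene glycol balance (none leaves overhead): ethylene glycol in fresh feed = ethylene glycol in product, i.e. 2400×0.054 = (1−0.374)·S12·0.691.
S12 = 129.6/(0.691×0.626) = 299.61 lb/h.
Recycle S9 = 0.374×299.61 = 112.05 lb/h.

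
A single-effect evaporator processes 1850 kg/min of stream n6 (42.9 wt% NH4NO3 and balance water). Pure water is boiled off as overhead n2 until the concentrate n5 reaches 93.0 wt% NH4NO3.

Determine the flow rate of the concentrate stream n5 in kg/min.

NH4NO3 is conserved: 1850×0.429 = 793.65 kg/min all reports to the concentrate.
Concentrate = 793.65/(target fraction) = 853.39 kg/min.

853.4 kg/min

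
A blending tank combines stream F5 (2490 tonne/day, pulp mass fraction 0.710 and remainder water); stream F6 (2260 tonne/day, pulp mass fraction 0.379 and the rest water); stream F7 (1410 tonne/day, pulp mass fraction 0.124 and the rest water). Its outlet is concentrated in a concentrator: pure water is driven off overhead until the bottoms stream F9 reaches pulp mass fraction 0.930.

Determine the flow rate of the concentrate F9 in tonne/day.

pulp entering = 2490×0.710 + 2260×0.379 + 1410×0.124 = 2799.3 tonne/day.
All pulp reports to F9, so F9 = 2799.3/0.930 = 3010 tonne/day.

3010 tonne/day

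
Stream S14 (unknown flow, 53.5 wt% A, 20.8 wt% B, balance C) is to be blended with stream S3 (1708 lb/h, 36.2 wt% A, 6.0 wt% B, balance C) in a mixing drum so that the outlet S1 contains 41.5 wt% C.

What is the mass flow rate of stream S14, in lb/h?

1762 lb/h

Let S14 be the unknown flow. Total out = 1708 + S14.
C balance: 987.22 + 0.257·S14 = 0.415·(1708 + S14)
(0.257 − 0.415)·S14 = 0.415×1708 − 987.22 = -278.4
S14 = -278.4 / -0.158 = 1762.1 lb/h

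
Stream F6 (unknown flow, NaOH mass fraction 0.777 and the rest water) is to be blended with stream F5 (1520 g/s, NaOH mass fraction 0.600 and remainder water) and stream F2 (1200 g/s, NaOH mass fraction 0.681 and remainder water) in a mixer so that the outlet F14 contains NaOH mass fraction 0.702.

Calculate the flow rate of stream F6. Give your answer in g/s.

2403 g/s

Let F6 be the unknown flow. Total out = 2720 + F6.
NaOH balance: 1729.2 + 0.777·F6 = 0.702·(2720 + F6)
(0.777 − 0.702)·F6 = 0.702×2720 − 1729.2 = 180.24
F6 = 180.24 / 0.075 = 2403.2 g/s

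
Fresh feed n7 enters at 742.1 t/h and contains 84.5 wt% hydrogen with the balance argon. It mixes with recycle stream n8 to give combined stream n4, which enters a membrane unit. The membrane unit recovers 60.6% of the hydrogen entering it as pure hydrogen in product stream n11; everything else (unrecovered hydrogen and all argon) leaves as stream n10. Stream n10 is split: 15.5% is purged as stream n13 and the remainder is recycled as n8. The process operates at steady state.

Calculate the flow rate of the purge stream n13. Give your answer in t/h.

argon enters only via n7 and leaves only via the purge: 742.1×0.155 = 0.155×(argon in n10), and the membrane unit passes all argon, so argon in n4 = argon in n10 = 742.1 t/h.
hydrogen in n4: m_A = 742.1×0.845 + (1−0.155)·(1−0.606)·m_A, so m_A = 627.07/0.6671 = 940.04 t/h.
n10 = (1−0.606)×940.04 + 742.1 = 1112.5 t/h.
Purge n13 = 0.155×1112.5 = 172.43 t/h.

172.4 t/h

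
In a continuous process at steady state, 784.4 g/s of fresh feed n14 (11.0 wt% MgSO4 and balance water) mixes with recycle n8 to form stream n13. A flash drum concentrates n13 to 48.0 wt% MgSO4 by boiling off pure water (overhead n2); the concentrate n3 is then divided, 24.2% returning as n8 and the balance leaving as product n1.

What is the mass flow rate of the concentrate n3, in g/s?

237.1 g/s

Overall MgSO4 balance (none leaves overhead): MgSO4 in fresh feed = MgSO4 in product, i.e. 784.4×0.110 = (1−0.242)·n3·0.480.
n3 = 86.284/(0.480×0.758) = 237.15 g/s.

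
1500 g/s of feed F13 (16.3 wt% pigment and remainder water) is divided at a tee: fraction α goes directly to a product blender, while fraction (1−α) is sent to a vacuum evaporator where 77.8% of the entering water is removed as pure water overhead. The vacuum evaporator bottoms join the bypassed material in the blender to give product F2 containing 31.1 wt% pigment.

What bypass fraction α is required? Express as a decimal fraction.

All 1500×0.163 = 244.5 g/s of pigment reaches F2, so F2 = 244.5/0.311 = 786.17 g/s and vapour = 713.83 g/s.
The evaporator receives (1−α)·1500 of feed at 0.837 water and removes 0.778 of that water:
0.778×0.837×(1−α)×1500 = 713.83
(1−α) = 713.83/976.78 = 0.7308;  α = 0.2692.

0.269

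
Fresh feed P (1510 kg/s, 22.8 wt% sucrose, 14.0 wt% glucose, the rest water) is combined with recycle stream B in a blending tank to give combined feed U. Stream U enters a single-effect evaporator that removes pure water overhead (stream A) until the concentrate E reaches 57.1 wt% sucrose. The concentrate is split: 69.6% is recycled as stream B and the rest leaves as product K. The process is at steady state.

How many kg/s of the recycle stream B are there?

1380 kg/s

Overall sucrose balance (none leaves overhead): sucrose in fresh feed = sucrose in product, i.e. 1510×0.228 = (1−0.696)·E·0.571.
E = 344.28/(0.571×0.304) = 1983.4 kg/s.
Recycle B = 0.696×1983.4 = 1380.4 kg/s.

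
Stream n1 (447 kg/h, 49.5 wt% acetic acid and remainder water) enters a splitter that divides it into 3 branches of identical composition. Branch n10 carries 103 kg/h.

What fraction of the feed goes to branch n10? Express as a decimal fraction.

0.230

Fraction to n10 = 103/447 = 0.2304.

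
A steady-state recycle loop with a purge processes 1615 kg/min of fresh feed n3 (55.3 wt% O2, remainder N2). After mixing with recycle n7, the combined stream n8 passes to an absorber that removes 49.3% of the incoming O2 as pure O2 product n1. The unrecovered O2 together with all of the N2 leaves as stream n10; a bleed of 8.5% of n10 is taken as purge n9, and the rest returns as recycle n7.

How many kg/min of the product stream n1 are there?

821.3 kg/min

O2 in n8: m_A = 1615×0.553 + (1−0.085)·(1−0.493)·m_A, so m_A = 893.1/0.5361 = 1665.9 kg/min.
Product n1 = 0.493×1665.9 = 821.3 kg/min.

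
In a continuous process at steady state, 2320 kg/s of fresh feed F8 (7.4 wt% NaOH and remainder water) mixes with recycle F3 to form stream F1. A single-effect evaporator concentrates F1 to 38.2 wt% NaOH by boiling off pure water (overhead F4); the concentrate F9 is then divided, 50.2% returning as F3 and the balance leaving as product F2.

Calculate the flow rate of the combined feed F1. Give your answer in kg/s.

Overall NaOH balance (none leaves overhead): NaOH in fresh feed = NaOH in product, i.e. 2320×0.074 = (1−0.502)·F9·0.382.
F9 = 171.68/(0.382×0.498) = 902.46 kg/s.
Recycle F3 = 0.502×902.46 = 453.03 kg/s.
Combined feed F1 = 2320 + 453.03 = 2773 kg/s.

2773 kg/s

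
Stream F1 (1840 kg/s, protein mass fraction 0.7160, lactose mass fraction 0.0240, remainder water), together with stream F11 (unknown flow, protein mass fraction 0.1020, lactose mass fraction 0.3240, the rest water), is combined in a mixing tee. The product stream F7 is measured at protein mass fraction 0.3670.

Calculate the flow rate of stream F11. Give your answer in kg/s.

Let F11 be the unknown flow. Total out = 1840 + F11.
protein balance: 1317.4 + 0.102·F11 = 0.367·(1840 + F11)
(0.102 − 0.367)·F11 = 0.367×1840 − 1317.4 = -642.16
F11 = -642.16 / -0.265 = 2423.2 kg/s

2423 kg/s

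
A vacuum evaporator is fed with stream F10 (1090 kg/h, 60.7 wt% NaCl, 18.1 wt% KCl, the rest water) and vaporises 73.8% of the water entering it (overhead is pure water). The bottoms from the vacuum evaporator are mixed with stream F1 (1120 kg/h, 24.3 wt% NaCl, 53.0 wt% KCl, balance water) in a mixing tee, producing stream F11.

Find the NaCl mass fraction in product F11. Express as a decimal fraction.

0.458

Vapour removed = 0.738×0.212×1090 = 170.54 kg/h; concentrate = 919.46 kg/h.
NaCl reaching the mixer = 661.63 (from concentrate) + 1120×0.243 = 933.79 kg/h.
Product flow = 919.46 + 1120 = 2039.5 kg/h; NaCl fraction = 0.458.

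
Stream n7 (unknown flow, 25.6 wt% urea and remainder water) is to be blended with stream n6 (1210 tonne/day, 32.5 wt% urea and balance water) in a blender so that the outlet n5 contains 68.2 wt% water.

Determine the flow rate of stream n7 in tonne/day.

Let n7 be the unknown flow. Total out = 1210 + n7.
water balance: 816.75 + 0.744·n7 = 0.682·(1210 + n7)
(0.744 − 0.682)·n7 = 0.682×1210 − 816.75 = 8.47
n7 = 8.47 / 0.062 = 136.61 tonne/day

136.6 tonne/day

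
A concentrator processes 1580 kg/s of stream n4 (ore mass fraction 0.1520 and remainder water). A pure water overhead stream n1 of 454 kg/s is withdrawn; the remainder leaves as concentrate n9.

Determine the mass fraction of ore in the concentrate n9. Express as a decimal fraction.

ore is not removed: 1580×0.152 = 240.16 kg/s of ore enters n9.
Concentrate = 1580 − 454 = 1126 kg/s.
Mass fraction = 240.16/1126 = 0.2133.

0.2133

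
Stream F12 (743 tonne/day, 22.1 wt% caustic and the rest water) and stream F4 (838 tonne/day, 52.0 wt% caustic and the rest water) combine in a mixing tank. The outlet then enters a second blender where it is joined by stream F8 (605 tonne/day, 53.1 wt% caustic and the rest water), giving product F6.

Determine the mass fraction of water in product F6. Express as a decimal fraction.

Overall, product flow = 2186 tonne/day.
water in = 743×0.779 + 838×0.480 + 605×0.469 = 1264.8 tonne/day.
water fraction in F6 = 0.579.

0.579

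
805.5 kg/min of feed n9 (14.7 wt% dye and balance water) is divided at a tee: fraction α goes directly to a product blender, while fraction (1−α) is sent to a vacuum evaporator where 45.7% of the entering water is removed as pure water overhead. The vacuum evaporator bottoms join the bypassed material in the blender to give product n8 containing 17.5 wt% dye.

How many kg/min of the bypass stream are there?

474.9 kg/min

All 805.5×0.147 = 118.41 kg/min of dye reaches n8, so n8 = 118.41/0.175 = 676.62 kg/min and vapour = 128.88 kg/min.
The evaporator receives (1−α)·805.5 of feed at 0.853 water and removes 0.457 of that water:
0.457×0.853×(1−α)×805.5 = 128.88
(1−α) = 128.88/314 = 0.4104;  α = 0.5896.
Bypass flow = 0.5896×805.5 = 474.89 kg/min.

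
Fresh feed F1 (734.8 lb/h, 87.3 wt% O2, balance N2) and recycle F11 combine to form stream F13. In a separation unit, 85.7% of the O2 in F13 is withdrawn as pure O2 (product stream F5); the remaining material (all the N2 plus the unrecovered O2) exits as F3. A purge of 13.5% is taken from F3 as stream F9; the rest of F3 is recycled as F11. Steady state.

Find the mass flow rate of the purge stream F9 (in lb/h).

107.5 lb/h

N2 enters only via F1 and leaves only via the purge: 734.8×0.127 = 0.135×(N2 in F3), and the separation unit passes all N2, so N2 in F13 = N2 in F3 = 691.26 lb/h.
O2 in F13: m_A = 734.8×0.873 + (1−0.135)·(1−0.857)·m_A, so m_A = 641.48/0.8763 = 732.03 lb/h.
F3 = (1−0.857)×732.03 + 691.26 = 795.94 lb/h.
Purge F9 = 0.135×795.94 = 107.45 lb/h.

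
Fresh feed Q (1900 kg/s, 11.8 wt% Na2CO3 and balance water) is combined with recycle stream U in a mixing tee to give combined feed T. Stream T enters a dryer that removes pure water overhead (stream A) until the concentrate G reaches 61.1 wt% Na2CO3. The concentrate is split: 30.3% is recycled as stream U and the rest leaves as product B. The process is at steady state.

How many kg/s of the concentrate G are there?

Overall Na2CO3 balance (none leaves overhead): Na2CO3 in fresh feed = Na2CO3 in product, i.e. 1900×0.118 = (1−0.303)·G·0.611.
G = 224.2/(0.611×0.697) = 526.46 kg/s.

526.5 kg/s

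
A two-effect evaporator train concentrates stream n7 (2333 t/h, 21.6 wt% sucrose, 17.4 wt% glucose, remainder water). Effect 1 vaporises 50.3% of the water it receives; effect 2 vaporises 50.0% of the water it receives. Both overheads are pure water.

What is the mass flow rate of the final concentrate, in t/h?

1264 t/h

water in feed = 2333×0.610 = 1423.1 t/h.
After stage 1: water left = (1−0.503)×1423.1 = 707.3; stream total = 1617.2 t/h.
After stage 2: water left = (1−0.500)×707.3 = 353.65; final concentrate = 1263.5 t/h.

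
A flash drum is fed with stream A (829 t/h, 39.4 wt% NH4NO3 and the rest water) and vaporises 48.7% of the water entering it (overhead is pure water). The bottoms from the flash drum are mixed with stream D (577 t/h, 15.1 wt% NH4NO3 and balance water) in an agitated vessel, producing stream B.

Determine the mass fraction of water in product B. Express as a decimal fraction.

0.644

Vapour removed = 0.487×0.606×829 = 244.66 t/h; concentrate = 584.34 t/h.
water reaching the mixer = 257.72 (from concentrate) + 577×0.849 = 747.59 t/h.
Product flow = 584.34 + 577 = 1161.3 t/h; water fraction = 0.644.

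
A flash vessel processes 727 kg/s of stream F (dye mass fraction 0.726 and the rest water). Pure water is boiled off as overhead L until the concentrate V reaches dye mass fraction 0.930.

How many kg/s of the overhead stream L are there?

159.5 kg/s

dye is conserved: 727×0.726 = 527.8 kg/s all reports to the concentrate.
Concentrate = 527.8/(target fraction) = 567.53 kg/s.
Overhead = 727 − 567.53 = 159.47 kg/s.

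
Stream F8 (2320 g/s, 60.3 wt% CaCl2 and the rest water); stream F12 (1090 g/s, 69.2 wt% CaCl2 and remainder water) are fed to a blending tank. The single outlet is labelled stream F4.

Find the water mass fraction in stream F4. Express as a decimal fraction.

Total flow out = 2320 + 1090 = 3410 g/s.
water in = 2320×0.397 + 1090×0.308 = 1256.8 g/s.
water mass fraction in F4 = 1256.8/3410 = 0.369.

0.369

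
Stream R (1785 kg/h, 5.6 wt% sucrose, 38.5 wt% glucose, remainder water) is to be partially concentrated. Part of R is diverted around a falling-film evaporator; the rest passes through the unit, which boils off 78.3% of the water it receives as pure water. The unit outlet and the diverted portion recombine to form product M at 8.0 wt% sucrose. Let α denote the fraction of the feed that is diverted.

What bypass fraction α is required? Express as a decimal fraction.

0.315

All 1785×0.056 = 99.96 kg/h of sucrose reaches M, so M = 99.96/0.080 = 1249.5 kg/h and vapour = 535.5 kg/h.
The evaporator receives (1−α)·1785 of feed at 0.559 water and removes 0.783 of that water:
0.783×0.559×(1−α)×1785 = 535.5
(1−α) = 535.5/781.29 = 0.6854;  α = 0.3146.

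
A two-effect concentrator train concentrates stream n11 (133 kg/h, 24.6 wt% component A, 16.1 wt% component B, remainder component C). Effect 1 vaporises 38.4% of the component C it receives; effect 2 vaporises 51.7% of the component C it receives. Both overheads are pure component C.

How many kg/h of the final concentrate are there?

77.6 kg/h

component C in feed = 133×0.593 = 78.869 kg/h.
After stage 1: component C left = (1−0.384)×78.869 = 48.583; stream total = 102.71 kg/h.
After stage 2: component C left = (1−0.517)×48.583 = 23.466; final concentrate = 77.597 kg/h.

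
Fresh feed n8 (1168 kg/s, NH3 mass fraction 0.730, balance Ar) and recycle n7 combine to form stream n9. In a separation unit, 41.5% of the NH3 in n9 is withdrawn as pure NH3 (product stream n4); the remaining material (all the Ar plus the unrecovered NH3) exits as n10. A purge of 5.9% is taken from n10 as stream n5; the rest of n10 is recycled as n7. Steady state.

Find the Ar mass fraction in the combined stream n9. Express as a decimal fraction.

Ar enters only via n8 and leaves only via the purge: 1168×0.270 = 0.059×(Ar in n10), and the separation unit passes all Ar, so Ar in n9 = Ar in n10 = 5345.1 kg/s.
NH3 in n9: m_A = 1168×0.730 + (1−0.059)·(1−0.415)·m_A, so m_A = 852.64/0.4495 = 1896.8 kg/s.
n9 = 1896.8 + 5345.1 = 7241.9 kg/s.
Ar fraction in n9 = 5345.1/7241.9 = 0.738.

0.738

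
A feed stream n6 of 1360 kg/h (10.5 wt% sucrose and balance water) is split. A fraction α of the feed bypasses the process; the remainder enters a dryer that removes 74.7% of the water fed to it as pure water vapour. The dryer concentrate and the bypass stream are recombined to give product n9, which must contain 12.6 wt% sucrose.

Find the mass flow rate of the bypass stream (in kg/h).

1021 kg/h

All 1360×0.105 = 142.8 kg/h of sucrose reaches n9, so n9 = 142.8/0.126 = 1133.3 kg/h and vapour = 226.67 kg/h.
The evaporator receives (1−α)·1360 of feed at 0.895 water and removes 0.747 of that water:
0.747×0.895×(1−α)×1360 = 226.67
(1−α) = 226.67/909.25 = 0.2493;  α = 0.7507.
Bypass flow = 0.7507×1360 = 1021 kg/h.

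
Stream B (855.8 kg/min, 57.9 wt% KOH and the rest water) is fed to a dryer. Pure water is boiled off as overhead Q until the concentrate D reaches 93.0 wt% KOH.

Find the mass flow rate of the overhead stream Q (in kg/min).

323 kg/min

KOH is conserved: 855.8×0.579 = 495.51 kg/min all reports to the concentrate.
Concentrate = 495.51/(target fraction) = 532.8 kg/min.
Overhead = 855.8 − 532.8 = 323 kg/min.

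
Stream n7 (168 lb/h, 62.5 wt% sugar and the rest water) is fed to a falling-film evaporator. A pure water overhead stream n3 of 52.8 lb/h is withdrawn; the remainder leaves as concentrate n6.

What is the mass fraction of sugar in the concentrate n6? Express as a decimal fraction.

sugar is not removed: 168×0.625 = 105 lb/h of sugar enters n6.
Concentrate = 168 − 52.8 = 115.2 lb/h.
Mass fraction = 105/115.2 = 0.911.

0.911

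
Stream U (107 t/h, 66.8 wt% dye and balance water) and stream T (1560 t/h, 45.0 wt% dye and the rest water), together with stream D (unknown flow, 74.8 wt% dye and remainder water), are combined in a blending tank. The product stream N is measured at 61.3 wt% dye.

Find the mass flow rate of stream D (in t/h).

1840 t/h

Let D be the unknown flow. Total out = 1667 + D.
dye balance: 773.48 + 0.748·D = 0.613·(1667 + D)
(0.748 − 0.613)·D = 0.613×1667 − 773.48 = 248.39
D = 248.39 / 0.135 = 1840 t/h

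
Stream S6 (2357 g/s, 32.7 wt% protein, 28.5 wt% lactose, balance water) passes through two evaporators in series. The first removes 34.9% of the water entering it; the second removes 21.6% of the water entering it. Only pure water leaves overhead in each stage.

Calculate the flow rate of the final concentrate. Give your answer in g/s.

water in feed = 2357×0.388 = 914.52 g/s.
After stage 1: water left = (1−0.349)×914.52 = 595.35; stream total = 2037.8 g/s.
After stage 2: water left = (1−0.216)×595.35 = 466.75; final concentrate = 1909.2 g/s.

1909 g/s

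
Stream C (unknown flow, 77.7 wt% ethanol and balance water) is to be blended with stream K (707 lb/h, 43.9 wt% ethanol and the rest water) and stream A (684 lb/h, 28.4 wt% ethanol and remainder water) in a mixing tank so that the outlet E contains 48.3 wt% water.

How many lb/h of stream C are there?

Let C be the unknown flow. Total out = 1391 + C.
water balance: 886.37 + 0.223·C = 0.483·(1391 + C)
(0.223 − 0.483)·C = 0.483×1391 − 886.37 = -214.52
C = -214.52 / -0.260 = 825.07 lb/h

825.1 lb/h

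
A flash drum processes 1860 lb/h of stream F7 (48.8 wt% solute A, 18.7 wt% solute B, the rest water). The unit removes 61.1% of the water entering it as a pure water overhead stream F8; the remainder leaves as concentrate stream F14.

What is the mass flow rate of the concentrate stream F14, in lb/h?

water entering = 1860×0.325 = 604.5 lb/h; overhead removed = 0.611×604.5 = 369.35 lb/h.
Concentrate = 1860 − 369.35 = 1490.7 lb/h.

1491 lb/h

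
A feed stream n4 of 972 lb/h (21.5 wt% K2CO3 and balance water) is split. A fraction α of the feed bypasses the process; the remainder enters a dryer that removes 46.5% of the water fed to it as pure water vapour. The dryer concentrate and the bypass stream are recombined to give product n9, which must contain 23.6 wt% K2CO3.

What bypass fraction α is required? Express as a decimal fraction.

All 972×0.215 = 208.98 lb/h of K2CO3 reaches n9, so n9 = 208.98/0.236 = 885.51 lb/h and vapour = 86.492 lb/h.
The evaporator receives (1−α)·972 of feed at 0.785 water and removes 0.465 of that water:
0.465×0.785×(1−α)×972 = 86.492
(1−α) = 86.492/354.8 = 0.2438;  α = 0.7562.

0.756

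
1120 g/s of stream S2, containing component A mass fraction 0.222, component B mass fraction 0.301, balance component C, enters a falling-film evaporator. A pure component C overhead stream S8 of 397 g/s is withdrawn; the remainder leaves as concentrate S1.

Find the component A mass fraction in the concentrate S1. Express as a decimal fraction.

0.344

component A is not removed: 1120×0.222 = 248.64 g/s of component A enters S1.
Concentrate = 1120 − 397 = 723 g/s.
Mass fraction = 248.64/723 = 0.344.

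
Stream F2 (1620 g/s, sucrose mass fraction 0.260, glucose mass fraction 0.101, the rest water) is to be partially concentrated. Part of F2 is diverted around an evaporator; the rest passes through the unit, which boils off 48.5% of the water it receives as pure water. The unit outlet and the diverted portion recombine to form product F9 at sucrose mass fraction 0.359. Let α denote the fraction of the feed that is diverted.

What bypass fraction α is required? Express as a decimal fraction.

All 1620×0.260 = 421.2 g/s of sucrose reaches F9, so F9 = 421.2/0.359 = 1173.3 g/s and vapour = 446.74 g/s.
The evaporator receives (1−α)·1620 of feed at 0.639 water and removes 0.485 of that water:
0.485×0.639×(1−α)×1620 = 446.74
(1−α) = 446.74/502.06 = 0.8898;  α = 0.1102.

0.110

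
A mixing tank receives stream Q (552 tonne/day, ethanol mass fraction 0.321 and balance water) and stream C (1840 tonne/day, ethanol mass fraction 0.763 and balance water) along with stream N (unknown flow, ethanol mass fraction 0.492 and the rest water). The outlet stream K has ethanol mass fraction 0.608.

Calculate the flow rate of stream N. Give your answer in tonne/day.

Let N be the unknown flow. Total out = 2392 + N.
ethanol balance: 1581.1 + 0.492·N = 0.608·(2392 + N)
(0.492 − 0.608)·N = 0.608×2392 − 1581.1 = -126.78
N = -126.78 / -0.116 = 1092.9 tonne/day

1093 tonne/day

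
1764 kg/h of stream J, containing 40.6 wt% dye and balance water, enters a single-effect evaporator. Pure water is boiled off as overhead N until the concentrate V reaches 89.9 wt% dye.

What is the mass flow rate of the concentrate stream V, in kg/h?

dye is conserved: 1764×0.406 = 716.18 kg/h all reports to the concentrate.
Concentrate = 716.18/(target fraction) = 796.65 kg/h.

796.6 kg/h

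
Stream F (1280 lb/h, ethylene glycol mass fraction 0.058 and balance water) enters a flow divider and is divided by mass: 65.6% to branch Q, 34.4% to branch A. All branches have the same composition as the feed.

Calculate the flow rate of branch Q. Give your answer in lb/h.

Branch Q flow = 0.656×1280 = 839.68 lb/h.

839.7 lb/h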